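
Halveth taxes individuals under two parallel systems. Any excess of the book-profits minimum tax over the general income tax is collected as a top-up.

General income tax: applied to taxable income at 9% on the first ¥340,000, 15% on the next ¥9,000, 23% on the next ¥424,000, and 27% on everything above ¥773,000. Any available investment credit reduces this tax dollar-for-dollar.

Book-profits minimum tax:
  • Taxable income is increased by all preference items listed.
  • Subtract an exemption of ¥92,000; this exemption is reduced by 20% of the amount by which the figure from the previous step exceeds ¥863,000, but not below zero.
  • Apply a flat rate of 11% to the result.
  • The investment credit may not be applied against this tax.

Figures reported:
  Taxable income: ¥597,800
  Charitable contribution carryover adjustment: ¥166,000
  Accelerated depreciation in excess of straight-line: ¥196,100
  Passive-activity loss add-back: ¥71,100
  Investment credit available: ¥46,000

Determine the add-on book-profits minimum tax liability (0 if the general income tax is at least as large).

Book-profits minimum tax:
  Adjusted income: ¥597,800 + ¥166,000 + ¥196,100 + ¥71,100 = ¥1,031,000
  Exemption: ¥92,000 − 20% × (¥1,031,000 − ¥863,000) = ¥92,000 − ¥33,600 = ¥58,400
  Base: ¥1,031,000 − ¥58,400 = ¥972,600
  ¥972,600 × 11% = ¥106,986

General income tax:
  ¥340,000 × 9% = ¥30,600
  ¥9,000 × 15% = ¥1,350
  ¥248,800 × 23% = ¥57,224
  → ¥89,174
  Less investment credit ¥46,000 → ¥43,174

Excess of book-profits minimum tax over general income tax: ¥106,986 − ¥43,174 = ¥63,812.

¥63,812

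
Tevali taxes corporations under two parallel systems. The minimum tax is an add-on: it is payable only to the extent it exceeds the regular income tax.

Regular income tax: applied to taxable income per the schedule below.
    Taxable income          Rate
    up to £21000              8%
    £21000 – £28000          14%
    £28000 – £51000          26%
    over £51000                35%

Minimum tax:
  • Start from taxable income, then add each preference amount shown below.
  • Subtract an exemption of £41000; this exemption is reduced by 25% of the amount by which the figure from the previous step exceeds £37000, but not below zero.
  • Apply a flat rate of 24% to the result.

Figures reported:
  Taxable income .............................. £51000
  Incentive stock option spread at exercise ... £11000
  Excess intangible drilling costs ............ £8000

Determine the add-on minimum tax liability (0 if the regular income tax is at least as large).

£300

Regular income tax:
  £21000 × 8% = £1680
  £7000 × 14% = £980
  £23000 × 26% = £5980
  → £8640

Minimum tax:
  Adjusted income: £51000 + £11000 + £8000 = £70000
  Exemption: £41000 − 25% × (£70000 − £37000) = £41000 − £8250 = £32750
  Base: £70000 − £32750 = £37250
  £37250 × 24% = £8940

Excess of minimum tax over regular income tax: £8940 − £8640 = £300.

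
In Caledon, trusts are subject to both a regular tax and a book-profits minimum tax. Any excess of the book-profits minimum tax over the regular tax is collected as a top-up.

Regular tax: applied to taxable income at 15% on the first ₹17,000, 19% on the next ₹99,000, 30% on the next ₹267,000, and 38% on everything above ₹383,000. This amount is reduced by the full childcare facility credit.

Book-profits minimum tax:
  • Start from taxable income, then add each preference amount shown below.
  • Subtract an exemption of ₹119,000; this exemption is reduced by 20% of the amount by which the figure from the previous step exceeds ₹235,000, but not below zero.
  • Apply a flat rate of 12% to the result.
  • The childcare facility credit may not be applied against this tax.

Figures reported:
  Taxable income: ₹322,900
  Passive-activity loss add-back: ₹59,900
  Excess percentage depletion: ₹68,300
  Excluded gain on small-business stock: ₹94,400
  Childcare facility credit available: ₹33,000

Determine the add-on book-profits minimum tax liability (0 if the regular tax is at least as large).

Book-profits minimum tax:
  Adjusted income: ₹322,900 + ₹59,900 + ₹68,300 + ₹94,400 = ₹545,500
  Exemption: ₹119,000 − 20% × (₹545,500 − ₹235,000) = ₹119,000 − ₹62,100 = ₹56,900
  Base: ₹545,500 − ₹56,900 = ₹488,600
  ₹488,600 × 12% = ₹58,632

Regular tax:
  ₹17,000 × 15% = ₹2,550
  ₹99,000 × 19% = ₹18,810
  ₹206,900 × 30% = ₹62,070
  → ₹83,430
  Less childcare facility credit ₹33,000 → ₹50,430

Excess of book-profits minimum tax over regular tax: ₹58,632 − ₹50,430 = ₹8,202.

₹8,202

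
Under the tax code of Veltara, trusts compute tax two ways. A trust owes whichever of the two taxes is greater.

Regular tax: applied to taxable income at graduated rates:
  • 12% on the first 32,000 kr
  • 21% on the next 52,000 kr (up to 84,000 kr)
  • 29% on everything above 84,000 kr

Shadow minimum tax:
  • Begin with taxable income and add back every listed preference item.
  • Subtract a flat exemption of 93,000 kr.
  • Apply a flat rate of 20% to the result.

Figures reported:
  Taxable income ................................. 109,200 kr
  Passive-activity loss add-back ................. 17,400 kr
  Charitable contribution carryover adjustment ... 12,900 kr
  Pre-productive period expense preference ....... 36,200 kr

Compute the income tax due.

22,068 kr

Regular tax:
  32,000 kr × 12% = 3,840 kr
  52,000 kr × 21% = 10,920 kr
  25,200 kr × 29% = 7,308 kr
  → 22,068 kr

Shadow minimum tax:
  Adjusted income: 109,200 kr + 17,400 kr + 12,900 kr + 36,200 kr = 175,700 kr
  Less exemption 93,000 kr → base 82,700 kr
  82,700 kr × 20% = 16,540 kr

22,068 kr > 16,540 kr, so the regular tax governs.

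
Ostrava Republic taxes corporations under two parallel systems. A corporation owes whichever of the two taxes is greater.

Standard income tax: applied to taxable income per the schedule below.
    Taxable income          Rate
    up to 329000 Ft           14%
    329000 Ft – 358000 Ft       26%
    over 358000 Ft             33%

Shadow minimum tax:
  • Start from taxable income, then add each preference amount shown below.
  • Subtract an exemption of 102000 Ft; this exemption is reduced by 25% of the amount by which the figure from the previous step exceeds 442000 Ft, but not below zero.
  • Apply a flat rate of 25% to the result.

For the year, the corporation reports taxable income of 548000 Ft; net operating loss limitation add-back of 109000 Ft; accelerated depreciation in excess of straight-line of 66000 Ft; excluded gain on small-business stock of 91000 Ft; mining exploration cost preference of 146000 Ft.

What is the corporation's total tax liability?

240000 Ft

Shadow minimum tax:
  Adjusted income: 548000 Ft + 109000 Ft + 66000 Ft + 91000 Ft + 146000 Ft = 960000 Ft
  Exemption: 25% × (960000 Ft − 442000 Ft) = 129500 Ft ≥ 102000 Ft, so the exemption is fully phased out
  Base: 960000 Ft − 0 Ft = 960000 Ft
  960000 Ft × 25% = 240000 Ft

Standard income tax:
  329000 Ft × 14% = 46060 Ft
  29000 Ft × 26% = 7540 Ft
  190000 Ft × 33% = 62700 Ft
  → 116300 Ft

240000 Ft > 116300 Ft, so the shadow minimum tax is the binding amount.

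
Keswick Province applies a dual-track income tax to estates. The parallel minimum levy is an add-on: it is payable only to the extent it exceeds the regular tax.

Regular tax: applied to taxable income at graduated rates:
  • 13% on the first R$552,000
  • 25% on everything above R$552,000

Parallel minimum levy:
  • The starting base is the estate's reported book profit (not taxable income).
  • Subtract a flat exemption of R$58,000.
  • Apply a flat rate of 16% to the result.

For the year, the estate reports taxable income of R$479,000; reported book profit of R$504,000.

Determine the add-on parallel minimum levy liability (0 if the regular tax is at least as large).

Parallel minimum levy:
  Base (reported book profit): R$504,000
  Less exemption R$58,000 → base R$446,000
  R$446,000 × 16% = R$71,360

Regular tax:
  R$479,000 × 13% = R$62,270

Excess of parallel minimum levy over regular tax: R$71,360 − R$62,270 = R$9,090.

R$9,090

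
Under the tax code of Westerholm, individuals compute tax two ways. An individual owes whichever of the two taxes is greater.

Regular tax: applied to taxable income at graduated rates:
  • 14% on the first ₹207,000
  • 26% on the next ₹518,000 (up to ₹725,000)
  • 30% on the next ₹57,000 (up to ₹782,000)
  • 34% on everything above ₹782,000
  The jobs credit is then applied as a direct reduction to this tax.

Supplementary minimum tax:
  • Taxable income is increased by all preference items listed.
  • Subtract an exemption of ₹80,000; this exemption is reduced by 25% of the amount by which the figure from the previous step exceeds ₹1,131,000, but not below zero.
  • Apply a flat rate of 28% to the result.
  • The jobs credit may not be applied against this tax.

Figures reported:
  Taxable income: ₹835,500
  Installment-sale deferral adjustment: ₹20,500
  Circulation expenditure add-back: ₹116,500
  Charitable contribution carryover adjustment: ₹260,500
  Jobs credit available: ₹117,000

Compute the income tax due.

Supplementary minimum tax:
  Adjusted income: ₹835,500 + ₹20,500 + ₹116,500 + ₹260,500 = ₹1,233,000
  Exemption: ₹80,000 − 25% × (₹1,233,000 − ₹1,131,000) = ₹80,000 − ₹25,500 = ₹54,500
  Base: ₹1,233,000 − ₹54,500 = ₹1,178,500
  ₹1,178,500 × 28% = ₹329,980

Regular tax:
  ₹207,000 × 14% = ₹28,980
  ₹518,000 × 26% = ₹134,680
  ₹57,000 × 30% = ₹17,100
  ₹53,500 × 34% = ₹18,190
  → ₹198,950
  Less jobs credit ₹117,000 → ₹81,950

₹329,980 > ₹81,950, so the supplementary minimum tax is the binding amount.

₹329,980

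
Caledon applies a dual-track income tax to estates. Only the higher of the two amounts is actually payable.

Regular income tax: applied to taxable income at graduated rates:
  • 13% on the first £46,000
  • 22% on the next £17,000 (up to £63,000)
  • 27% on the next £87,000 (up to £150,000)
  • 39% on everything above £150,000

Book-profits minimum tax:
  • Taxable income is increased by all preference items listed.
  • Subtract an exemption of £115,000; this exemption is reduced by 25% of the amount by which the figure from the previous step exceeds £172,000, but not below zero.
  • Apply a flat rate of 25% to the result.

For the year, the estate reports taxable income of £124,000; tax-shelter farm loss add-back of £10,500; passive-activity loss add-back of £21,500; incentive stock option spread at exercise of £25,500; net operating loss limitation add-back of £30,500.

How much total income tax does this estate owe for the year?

Regular income tax:
  £46,000 × 13% = £5,980
  £17,000 × 22% = £3,740
  £61,000 × 27% = £16,470
  → £26,190

Book-profits minimum tax:
  Adjusted income: £124,000 + £10,500 + £21,500 + £25,500 + £30,500 = £212,000
  Exemption: £115,000 − 25% × (£212,000 − £172,000) = £115,000 − £10,000 = £105,000
  Base: £212,000 − £105,000 = £107,000
  £107,000 × 25% = £26,750

£26,750 > £26,190, so the book-profits minimum tax is the binding amount.

£26,750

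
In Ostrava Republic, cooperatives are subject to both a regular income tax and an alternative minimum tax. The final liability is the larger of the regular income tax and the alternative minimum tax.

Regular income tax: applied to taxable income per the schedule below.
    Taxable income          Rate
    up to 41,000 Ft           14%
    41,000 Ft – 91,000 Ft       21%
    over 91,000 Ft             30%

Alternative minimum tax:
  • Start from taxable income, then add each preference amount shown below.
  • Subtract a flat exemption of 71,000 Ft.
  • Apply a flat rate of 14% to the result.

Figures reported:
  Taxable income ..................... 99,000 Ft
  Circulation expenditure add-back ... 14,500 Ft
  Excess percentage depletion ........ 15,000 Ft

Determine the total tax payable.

18,640 Ft

Alternative minimum tax:
  Adjusted income: 99,000 Ft + 14,500 Ft + 15,000 Ft = 128,500 Ft
  Less exemption 71,000 Ft → base 57,500 Ft
  57,500 Ft × 14% = 8,050 Ft

Regular income tax:
  41,000 Ft × 14% = 5,740 Ft
  50,000 Ft × 21% = 10,500 Ft
  8,000 Ft × 30% = 2,400 Ft
  → 18,640 Ft

18,640 Ft > 8,050 Ft, so the regular income tax governs.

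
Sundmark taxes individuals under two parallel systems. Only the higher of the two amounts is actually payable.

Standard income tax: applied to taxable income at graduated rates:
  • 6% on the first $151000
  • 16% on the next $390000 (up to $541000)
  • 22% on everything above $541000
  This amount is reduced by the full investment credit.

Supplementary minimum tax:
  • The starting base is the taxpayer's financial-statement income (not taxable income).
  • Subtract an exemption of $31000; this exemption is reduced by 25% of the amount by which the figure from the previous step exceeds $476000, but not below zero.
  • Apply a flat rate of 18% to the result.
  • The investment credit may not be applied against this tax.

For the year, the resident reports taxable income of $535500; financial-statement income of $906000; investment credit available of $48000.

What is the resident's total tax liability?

$163080

Supplementary minimum tax:
  Base (financial-statement income): $906000
  Exemption: 25% × ($906000 − $476000) = $107500 ≥ $31000, so the exemption is fully phased out
  Base: $906000 − $0 = $906000
  $906000 × 18% = $163080

Standard income tax:
  $151000 × 6% = $9060
  $384500 × 16% = $61520
  → $70580
  Less investment credit $48000 → $22580

$163080 > $22580, so the supplementary minimum tax is the binding amount.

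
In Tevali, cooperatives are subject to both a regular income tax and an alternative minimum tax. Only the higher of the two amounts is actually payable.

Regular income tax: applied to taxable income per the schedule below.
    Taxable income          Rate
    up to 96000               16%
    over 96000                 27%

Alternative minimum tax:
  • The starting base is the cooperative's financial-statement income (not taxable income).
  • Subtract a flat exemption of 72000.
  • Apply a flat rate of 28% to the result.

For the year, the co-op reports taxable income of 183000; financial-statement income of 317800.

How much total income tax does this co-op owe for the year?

Alternative minimum tax:
  Base (financial-statement income): 317800
  Less exemption 72000 → base 245800
  245800 × 28% = 68824

Regular income tax:
  96000 × 16% = 15360
  87000 × 27% = 23490
  → 38850

68824 > 38850, so the alternative minimum tax is the binding amount.

68824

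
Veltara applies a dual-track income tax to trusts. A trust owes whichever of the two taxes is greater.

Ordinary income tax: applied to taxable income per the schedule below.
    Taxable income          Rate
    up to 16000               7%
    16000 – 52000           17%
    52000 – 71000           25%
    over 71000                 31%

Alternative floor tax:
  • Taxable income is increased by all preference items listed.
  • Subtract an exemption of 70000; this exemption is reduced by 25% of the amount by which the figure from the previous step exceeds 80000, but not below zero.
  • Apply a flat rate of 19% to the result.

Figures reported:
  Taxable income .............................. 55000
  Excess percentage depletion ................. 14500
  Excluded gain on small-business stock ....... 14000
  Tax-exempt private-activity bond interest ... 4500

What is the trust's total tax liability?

7990

Alternative floor tax:
  Adjusted income: 55000 + 14500 + 14000 + 4500 = 88000
  Exemption: 70000 − 25% × (88000 − 80000) = 70000 − 2000 = 68000
  Base: 88000 − 68000 = 20000
  20000 × 19% = 3800

Ordinary income tax:
  16000 × 7% = 1120
  36000 × 17% = 6120
  3000 × 25% = 750
  → 7990

7990 > 3800, so the ordinary income tax governs.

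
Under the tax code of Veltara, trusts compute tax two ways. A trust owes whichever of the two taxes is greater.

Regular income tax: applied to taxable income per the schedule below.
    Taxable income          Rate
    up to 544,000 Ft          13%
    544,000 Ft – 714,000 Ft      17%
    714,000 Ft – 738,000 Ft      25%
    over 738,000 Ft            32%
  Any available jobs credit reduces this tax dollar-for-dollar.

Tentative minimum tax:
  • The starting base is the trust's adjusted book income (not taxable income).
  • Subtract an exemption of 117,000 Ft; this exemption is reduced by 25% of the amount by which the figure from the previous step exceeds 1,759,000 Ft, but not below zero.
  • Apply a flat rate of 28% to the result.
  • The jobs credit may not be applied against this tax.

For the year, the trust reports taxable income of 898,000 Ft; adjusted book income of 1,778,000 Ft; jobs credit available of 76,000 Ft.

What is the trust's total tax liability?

Tentative minimum tax:
  Base (adjusted book income): 1,778,000 Ft
  Exemption: 117,000 Ft − 25% × (1,778,000 Ft − 1,759,000 Ft) = 117,000 Ft − 4,750 Ft = 112,250 Ft
  Base: 1,778,000 Ft − 112,250 Ft = 1,665,750 Ft
  1,665,750 Ft × 28% = 466,410 Ft

Regular income tax:
  544,000 Ft × 13% = 70,720 Ft
  170,000 Ft × 17% = 28,900 Ft
  24,000 Ft × 25% = 6,000 Ft
  160,000 Ft × 32% = 51,200 Ft
  → 156,820 Ft
  Less jobs credit 76,000 Ft → 80,820 Ft

466,410 Ft > 80,820 Ft, so the tentative minimum tax is the binding amount.

466,410 Ft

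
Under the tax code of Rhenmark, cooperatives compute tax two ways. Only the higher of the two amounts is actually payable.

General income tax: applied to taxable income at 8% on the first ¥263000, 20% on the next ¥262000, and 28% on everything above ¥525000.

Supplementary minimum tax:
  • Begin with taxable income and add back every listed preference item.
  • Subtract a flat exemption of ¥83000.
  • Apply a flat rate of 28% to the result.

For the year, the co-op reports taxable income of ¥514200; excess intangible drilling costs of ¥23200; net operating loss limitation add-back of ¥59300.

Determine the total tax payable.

¥143836

Supplementary minimum tax:
  Adjusted income: ¥514200 + ¥23200 + ¥59300 = ¥596700
  Less exemption ¥83000 → base ¥513700
  ¥513700 × 28% = ¥143836

General income tax:
  ¥263000 × 8% = ¥21040
  ¥251200 × 20% = ¥50240
  → ¥71280

¥143836 > ¥71280, so the supplementary minimum tax is the binding amount.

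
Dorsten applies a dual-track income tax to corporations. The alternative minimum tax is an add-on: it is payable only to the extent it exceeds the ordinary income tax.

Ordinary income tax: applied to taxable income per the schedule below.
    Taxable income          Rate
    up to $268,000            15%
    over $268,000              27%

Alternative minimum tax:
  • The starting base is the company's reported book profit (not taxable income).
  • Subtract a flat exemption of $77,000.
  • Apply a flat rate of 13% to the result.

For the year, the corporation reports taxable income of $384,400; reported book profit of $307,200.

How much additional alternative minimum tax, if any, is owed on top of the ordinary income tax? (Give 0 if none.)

Ordinary income tax:
  $268,000 × 15% = $40,200
  $116,400 × 27% = $31,428
  → $71,628

Alternative minimum tax:
  Base (reported book profit): $307,200
  Less exemption $77,000 → base $230,200
  $230,200 × 13% = $29,926

$29,926 ≤ $71,628, so no add-on is due.

$0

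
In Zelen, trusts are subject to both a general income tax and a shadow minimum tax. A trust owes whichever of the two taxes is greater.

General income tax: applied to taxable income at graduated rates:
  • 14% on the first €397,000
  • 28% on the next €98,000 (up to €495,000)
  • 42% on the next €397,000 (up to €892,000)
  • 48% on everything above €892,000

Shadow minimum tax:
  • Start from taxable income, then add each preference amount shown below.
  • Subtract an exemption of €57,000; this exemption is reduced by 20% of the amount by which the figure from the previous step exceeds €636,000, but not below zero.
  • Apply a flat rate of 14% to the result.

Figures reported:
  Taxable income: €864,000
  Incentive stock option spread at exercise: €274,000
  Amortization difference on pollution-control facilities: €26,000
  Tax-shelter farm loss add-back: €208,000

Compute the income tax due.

General income tax:
  €397,000 × 14% = €55,580
  €98,000 × 28% = €27,440
  €369,000 × 42% = €154,980
  → €238,000

Shadow minimum tax:
  Adjusted income: €864,000 + €274,000 + €26,000 + €208,000 = €1,372,000
  Exemption: 20% × (€1,372,000 − €636,000) = €147,200 ≥ €57,000, so the exemption is fully phased out
  Base: €1,372,000 − €0 = €1,372,000
  €1,372,000 × 14% = €192,080

€238,000 > €192,080, so the general income tax governs.

€238,000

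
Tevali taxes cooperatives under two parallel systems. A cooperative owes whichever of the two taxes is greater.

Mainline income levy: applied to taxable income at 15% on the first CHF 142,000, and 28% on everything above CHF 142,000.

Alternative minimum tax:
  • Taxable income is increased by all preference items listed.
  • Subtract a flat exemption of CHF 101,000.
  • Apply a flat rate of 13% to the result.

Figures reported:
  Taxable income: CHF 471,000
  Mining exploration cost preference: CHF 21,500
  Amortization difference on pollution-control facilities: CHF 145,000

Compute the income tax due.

CHF 113,420

Mainline income levy:
  CHF 142,000 × 15% = CHF 21,300
  CHF 329,000 × 28% = CHF 92,120
  → CHF 113,420

Alternative minimum tax:
  Adjusted income: CHF 471,000 + CHF 21,500 + CHF 145,000 = CHF 637,500
  Less exemption CHF 101,000 → base CHF 536,500
  CHF 536,500 × 13% = CHF 69,745

CHF 113,420 > CHF 69,745, so the mainline income levy governs.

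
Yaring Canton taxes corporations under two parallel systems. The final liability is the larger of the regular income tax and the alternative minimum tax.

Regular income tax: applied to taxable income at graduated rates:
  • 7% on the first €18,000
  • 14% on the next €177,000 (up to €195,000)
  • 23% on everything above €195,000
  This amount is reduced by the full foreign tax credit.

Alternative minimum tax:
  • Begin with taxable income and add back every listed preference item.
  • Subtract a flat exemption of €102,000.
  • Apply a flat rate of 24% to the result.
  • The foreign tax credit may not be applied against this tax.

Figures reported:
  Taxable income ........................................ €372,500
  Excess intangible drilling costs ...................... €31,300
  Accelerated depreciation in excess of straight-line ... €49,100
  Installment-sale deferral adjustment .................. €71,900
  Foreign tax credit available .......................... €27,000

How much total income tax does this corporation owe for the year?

Alternative minimum tax:
  Adjusted income: €372,500 + €31,300 + €49,100 + €71,900 = €524,800
  Less exemption €102,000 → base €422,800
  €422,800 × 24% = €101,472

Regular income tax:
  €18,000 × 7% = €1,260
  €177,000 × 14% = €24,780
  €177,500 × 23% = €40,825
  → €66,865
  Less foreign tax credit €27,000 → €39,865

€101,472 > €39,865, so the alternative minimum tax is the binding amount.

€101,472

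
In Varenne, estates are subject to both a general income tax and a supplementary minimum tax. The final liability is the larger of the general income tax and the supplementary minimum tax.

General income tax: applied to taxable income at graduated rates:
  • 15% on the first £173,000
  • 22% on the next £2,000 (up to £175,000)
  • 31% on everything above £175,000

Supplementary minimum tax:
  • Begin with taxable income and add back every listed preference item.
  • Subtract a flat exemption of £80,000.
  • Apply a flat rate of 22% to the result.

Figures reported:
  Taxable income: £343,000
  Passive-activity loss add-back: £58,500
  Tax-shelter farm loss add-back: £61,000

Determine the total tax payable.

Supplementary minimum tax:
  Adjusted income: £343,000 + £58,500 + £61,000 = £462,500
  Less exemption £80,000 → base £382,500
  £382,500 × 22% = £84,150

General income tax:
  £173,000 × 15% = £25,950
  £2,000 × 22% = £440
  £168,000 × 31% = £52,080
  → £78,470

£84,150 > £78,470, so the supplementary minimum tax is the binding amount.

£84,150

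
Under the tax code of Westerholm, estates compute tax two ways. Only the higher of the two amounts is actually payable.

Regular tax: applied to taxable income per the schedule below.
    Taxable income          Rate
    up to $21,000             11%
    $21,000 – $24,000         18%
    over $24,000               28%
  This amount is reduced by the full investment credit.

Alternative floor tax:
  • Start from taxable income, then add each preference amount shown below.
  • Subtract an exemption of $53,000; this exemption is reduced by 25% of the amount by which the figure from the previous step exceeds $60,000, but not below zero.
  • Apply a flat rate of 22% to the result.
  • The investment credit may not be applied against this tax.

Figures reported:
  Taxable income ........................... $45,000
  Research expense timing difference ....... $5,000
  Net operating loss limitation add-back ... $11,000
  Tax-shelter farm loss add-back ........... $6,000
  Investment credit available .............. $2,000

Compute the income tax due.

Regular tax:
  $21,000 × 11% = $2,310
  $3,000 × 18% = $540
  $21,000 × 28% = $5,880
  → $8,730
  Less investment credit $2,000 → $6,730

Alternative floor tax:
  Adjusted income: $45,000 + $5,000 + $11,000 + $6,000 = $67,000
  Exemption: $53,000 − 25% × ($67,000 − $60,000) = $53,000 − $1,750 = $51,250
  Base: $67,000 − $51,250 = $15,750
  $15,750 × 22% = $3,465

$6,730 > $3,465, so the regular tax governs.

$6,730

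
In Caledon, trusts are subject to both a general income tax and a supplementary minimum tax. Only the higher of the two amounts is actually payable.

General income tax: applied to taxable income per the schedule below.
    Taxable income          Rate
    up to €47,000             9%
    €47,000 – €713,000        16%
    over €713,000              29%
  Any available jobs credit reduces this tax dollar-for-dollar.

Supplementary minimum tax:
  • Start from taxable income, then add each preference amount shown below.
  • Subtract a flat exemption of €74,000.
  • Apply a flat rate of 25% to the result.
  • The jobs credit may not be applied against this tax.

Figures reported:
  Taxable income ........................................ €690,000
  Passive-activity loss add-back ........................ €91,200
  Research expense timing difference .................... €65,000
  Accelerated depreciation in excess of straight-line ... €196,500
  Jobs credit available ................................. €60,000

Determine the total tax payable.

Supplementary minimum tax:
  Adjusted income: €690,000 + €91,200 + €65,000 + €196,500 = €1,042,700
  Less exemption €74,000 → base €968,700
  €968,700 × 25% = €242,175

General income tax:
  €47,000 × 9% = €4,230
  €643,000 × 16% = €102,880
  → €107,110
  Less jobs credit €60,000 → €47,110

€242,175 > €47,110, so the supplementary minimum tax is the binding amount.

€242,175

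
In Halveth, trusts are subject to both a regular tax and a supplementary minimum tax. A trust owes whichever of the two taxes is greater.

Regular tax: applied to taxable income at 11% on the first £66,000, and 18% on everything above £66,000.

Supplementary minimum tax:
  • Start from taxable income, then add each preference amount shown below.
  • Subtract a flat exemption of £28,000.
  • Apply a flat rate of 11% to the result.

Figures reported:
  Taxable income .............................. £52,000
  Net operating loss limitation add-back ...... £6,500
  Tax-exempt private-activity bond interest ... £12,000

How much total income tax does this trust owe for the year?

£5,720

Supplementary minimum tax:
  Adjusted income: £52,000 + £6,500 + £12,000 = £70,500
  Less exemption £28,000 → base £42,500
  £42,500 × 11% = £4,675

Regular tax:
  £52,000 × 11% = £5,720

£5,720 > £4,675, so the regular tax governs.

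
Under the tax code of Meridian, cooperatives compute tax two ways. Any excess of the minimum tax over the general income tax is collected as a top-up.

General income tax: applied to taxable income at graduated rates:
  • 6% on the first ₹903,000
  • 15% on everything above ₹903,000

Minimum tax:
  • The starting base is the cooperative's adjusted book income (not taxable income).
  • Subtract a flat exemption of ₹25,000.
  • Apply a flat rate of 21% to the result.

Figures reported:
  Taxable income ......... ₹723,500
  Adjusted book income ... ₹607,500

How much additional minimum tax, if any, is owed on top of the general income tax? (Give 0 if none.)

Minimum tax:
  Base (adjusted book income): ₹607,500
  Less exemption ₹25,000 → base ₹582,500
  ₹582,500 × 21% = ₹122,325

General income tax:
  ₹723,500 × 6% = ₹43,410

Excess of minimum tax over general income tax: ₹122,325 − ₹43,410 = ₹78,915.

₹78,915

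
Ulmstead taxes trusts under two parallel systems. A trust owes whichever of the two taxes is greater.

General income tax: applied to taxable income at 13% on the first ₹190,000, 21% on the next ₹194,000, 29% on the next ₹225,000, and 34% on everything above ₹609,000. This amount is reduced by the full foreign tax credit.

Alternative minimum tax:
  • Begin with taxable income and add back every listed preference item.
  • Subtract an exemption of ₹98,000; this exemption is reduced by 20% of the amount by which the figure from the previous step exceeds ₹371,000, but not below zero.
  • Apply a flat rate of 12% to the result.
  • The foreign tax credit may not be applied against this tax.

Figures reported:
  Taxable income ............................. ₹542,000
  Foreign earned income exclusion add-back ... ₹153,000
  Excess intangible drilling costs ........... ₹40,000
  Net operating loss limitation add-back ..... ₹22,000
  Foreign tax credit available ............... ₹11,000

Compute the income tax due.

General income tax:
  ₹190,000 × 13% = ₹24,700
  ₹194,000 × 21% = ₹40,740
  ₹158,000 × 29% = ₹45,820
  → ₹111,260
  Less foreign tax credit ₹11,000 → ₹100,260

Alternative minimum tax:
  Adjusted income: ₹542,000 + ₹153,000 + ₹40,000 + ₹22,000 = ₹757,000
  Exemption: ₹98,000 − 20% × (₹757,000 − ₹371,000) = ₹98,000 − ₹77,200 = ₹20,800
  Base: ₹757,000 − ₹20,800 = ₹736,200
  ₹736,200 × 12% = ₹88,344

₹100,260 > ₹88,344, so the general income tax governs.

₹100,260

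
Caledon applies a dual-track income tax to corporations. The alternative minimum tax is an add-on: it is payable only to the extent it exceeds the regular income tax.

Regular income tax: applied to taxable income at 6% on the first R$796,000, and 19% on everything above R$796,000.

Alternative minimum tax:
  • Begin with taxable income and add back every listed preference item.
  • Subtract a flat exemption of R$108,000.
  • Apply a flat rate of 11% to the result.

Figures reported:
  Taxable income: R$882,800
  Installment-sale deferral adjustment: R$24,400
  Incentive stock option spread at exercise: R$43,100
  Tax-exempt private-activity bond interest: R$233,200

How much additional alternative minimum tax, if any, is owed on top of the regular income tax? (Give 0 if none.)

Regular income tax:
  R$796,000 × 6% = R$47,760
  R$86,800 × 19% = R$16,492
  → R$64,252

Alternative minimum tax:
  Adjusted income: R$882,800 + R$24,400 + R$43,100 + R$233,200 = R$1,183,500
  Less exemption R$108,000 → base R$1,075,500
  R$1,075,500 × 11% = R$118,305

Excess of alternative minimum tax over regular income tax: R$118,305 − R$64,252 = R$54,053.

R$54,053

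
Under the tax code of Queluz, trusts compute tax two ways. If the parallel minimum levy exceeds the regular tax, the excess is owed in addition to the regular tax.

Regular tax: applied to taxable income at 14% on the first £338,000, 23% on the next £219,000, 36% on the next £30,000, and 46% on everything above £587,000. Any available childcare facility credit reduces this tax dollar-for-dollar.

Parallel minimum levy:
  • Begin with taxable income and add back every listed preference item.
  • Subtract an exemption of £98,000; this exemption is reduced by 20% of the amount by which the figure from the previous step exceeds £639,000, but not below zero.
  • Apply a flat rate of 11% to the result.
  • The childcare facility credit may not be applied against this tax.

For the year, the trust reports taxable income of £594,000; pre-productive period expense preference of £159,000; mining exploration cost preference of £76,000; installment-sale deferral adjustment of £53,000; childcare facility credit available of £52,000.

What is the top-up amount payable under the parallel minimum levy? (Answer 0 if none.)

£31,876

Parallel minimum levy:
  Adjusted income: £594,000 + £159,000 + £76,000 + £53,000 = £882,000
  Exemption: £98,000 − 20% × (£882,000 − £639,000) = £98,000 − £48,600 = £49,400
  Base: £882,000 − £49,400 = £832,600
  £832,600 × 11% = £91,586

Regular tax:
  £338,000 × 14% = £47,320
  £219,000 × 23% = £50,370
  £30,000 × 36% = £10,800
  £7,000 × 46% = £3,220
  → £111,710
  Less childcare facility credit £52,000 → £59,710

Excess of parallel minimum levy over regular tax: £91,586 − £59,710 = £31,876.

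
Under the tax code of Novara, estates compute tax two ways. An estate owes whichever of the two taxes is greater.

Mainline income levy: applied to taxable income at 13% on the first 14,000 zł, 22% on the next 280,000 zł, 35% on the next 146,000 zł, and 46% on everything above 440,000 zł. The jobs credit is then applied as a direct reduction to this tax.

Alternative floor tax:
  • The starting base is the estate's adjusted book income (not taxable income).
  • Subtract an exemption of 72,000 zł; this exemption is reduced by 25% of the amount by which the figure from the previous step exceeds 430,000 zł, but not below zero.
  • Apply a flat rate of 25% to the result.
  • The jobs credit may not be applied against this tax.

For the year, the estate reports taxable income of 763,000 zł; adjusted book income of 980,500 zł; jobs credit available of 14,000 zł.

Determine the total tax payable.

Mainline income levy:
  14,000 zł × 13% = 1,820 zł
  280,000 zł × 22% = 61,600 zł
  146,000 zł × 35% = 51,100 zł
  323,000 zł × 46% = 148,580 zł
  → 263,100 zł
  Less jobs credit 14,000 zł → 249,100 zł

Alternative floor tax:
  Base (adjusted book income): 980,500 zł
  Exemption: 25% × (980,500 zł − 430,000 zł) = 137,625 zł ≥ 72,000 zł, so the exemption is fully phased out
  Base: 980,500 zł − 0 zł = 980,500 zł
  980,500 zł × 25% = 245,125 zł

249,100 zł > 245,125 zł, so the mainline income levy governs.

249,100 zł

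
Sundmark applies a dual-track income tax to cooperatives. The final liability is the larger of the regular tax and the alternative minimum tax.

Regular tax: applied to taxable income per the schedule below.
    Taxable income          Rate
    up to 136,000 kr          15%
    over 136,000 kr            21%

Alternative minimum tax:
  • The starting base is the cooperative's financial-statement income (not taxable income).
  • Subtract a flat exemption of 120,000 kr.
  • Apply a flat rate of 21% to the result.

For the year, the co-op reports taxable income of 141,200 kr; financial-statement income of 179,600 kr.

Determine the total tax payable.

Alternative minimum tax:
  Base (financial-statement income): 179,600 kr
  Less exemption 120,000 kr → base 59,600 kr
  59,600 kr × 21% = 12,516 kr

Regular tax:
  136,000 kr × 15% = 20,400 kr
  5,200 kr × 21% = 1,092 kr
  → 21,492 kr

21,492 kr > 12,516 kr, so the regular tax governs.

21,492 kr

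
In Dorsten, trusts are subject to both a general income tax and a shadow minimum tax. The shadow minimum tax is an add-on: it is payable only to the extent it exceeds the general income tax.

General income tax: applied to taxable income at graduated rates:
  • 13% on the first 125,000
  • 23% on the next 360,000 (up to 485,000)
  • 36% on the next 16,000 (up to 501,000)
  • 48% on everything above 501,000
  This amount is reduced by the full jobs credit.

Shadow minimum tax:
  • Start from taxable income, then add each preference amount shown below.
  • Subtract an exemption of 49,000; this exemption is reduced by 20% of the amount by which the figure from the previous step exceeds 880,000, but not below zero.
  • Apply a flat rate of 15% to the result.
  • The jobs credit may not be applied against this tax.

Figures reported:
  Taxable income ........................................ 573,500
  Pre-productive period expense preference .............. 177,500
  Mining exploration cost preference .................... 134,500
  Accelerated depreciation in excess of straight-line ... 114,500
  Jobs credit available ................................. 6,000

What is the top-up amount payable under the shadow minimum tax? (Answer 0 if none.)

12,640

Shadow minimum tax:
  Adjusted income: 573,500 + 177,500 + 134,500 + 114,500 = 1,000,000
  Exemption: 49,000 − 20% × (1,000,000 − 880,000) = 49,000 − 24,000 = 25,000
  Base: 1,000,000 − 25,000 = 975,000
  975,000 × 15% = 146,250

General income tax:
  125,000 × 13% = 16,250
  360,000 × 23% = 82,800
  16,000 × 36% = 5,760
  72,500 × 48% = 34,800
  → 139,610
  Less jobs credit 6,000 → 133,610

Excess of shadow minimum tax over general income tax: 146,250 − 133,610 = 12,640.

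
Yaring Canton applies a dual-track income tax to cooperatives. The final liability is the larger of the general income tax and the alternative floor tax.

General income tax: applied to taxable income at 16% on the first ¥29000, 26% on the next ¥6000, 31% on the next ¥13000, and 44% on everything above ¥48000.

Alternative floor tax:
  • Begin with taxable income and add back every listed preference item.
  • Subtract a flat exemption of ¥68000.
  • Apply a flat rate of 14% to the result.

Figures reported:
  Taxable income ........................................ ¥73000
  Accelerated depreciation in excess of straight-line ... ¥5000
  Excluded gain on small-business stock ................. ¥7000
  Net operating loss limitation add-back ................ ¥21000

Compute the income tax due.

¥21230

General income tax:
  ¥29000 × 16% = ¥4640
  ¥6000 × 26% = ¥1560
  ¥13000 × 31% = ¥4030
  ¥25000 × 44% = ¥11000
  → ¥21230

Alternative floor tax:
  Adjusted income: ¥73000 + ¥5000 + ¥7000 + ¥21000 = ¥106000
  Less exemption ¥68000 → base ¥38000
  ¥38000 × 14% = ¥5320

¥21230 > ¥5320, so the general income tax governs.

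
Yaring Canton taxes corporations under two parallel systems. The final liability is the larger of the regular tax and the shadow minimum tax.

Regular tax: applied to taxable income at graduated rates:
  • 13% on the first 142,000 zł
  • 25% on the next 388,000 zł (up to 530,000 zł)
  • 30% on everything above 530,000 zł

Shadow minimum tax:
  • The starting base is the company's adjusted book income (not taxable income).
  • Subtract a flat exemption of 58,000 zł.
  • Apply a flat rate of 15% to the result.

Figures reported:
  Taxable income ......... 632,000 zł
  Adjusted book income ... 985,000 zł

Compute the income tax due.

Shadow minimum tax:
  Base (adjusted book income): 985,000 zł
  Less exemption 58,000 zł → base 927,000 zł
  927,000 zł × 15% = 139,050 zł

Regular tax:
  142,000 zł × 13% = 18,460 zł
  388,000 zł × 25% = 97,000 zł
  102,000 zł × 30% = 30,600 zł
  → 146,060 zł

146,060 zł > 139,050 zł, so the regular tax governs.

146,060 zł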